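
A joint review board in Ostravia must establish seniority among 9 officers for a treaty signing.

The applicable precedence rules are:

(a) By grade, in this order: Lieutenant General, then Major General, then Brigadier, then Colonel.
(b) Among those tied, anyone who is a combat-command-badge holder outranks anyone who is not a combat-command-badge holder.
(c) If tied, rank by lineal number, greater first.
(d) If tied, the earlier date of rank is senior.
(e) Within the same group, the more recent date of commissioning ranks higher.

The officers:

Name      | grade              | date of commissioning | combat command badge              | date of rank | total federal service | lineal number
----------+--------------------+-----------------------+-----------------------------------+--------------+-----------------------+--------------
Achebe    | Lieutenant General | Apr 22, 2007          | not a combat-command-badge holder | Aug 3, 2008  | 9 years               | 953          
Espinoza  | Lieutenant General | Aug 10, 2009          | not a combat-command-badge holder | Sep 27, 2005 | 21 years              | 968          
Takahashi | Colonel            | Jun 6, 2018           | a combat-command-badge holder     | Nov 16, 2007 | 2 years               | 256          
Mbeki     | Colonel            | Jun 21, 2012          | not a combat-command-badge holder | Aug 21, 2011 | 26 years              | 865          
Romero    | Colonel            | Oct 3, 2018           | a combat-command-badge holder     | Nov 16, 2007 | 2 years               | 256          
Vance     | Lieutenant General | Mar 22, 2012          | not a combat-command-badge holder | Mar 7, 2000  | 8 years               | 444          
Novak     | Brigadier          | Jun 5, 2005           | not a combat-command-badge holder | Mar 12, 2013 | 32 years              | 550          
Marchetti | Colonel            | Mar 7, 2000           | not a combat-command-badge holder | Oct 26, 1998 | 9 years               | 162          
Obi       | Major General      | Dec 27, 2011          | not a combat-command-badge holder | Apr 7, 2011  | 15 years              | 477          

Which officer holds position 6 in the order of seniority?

Romero

By grade: Espinoza, Achebe and Vance (Lieutenant General); then Obi (Major General); then Novak (Brigadier); then Romero, Takahashi, Mbeki and Marchetti (Colonel).
Espinoza, Achebe and Vance are each not a combat-command-badge holder, so the next rule applies.
Among Espinoza, Achebe and Vance, by lineal number (higher first): Espinoza (968) before Achebe (953) before Vance (444).
Among Romero, Takahashi, Mbeki and Marchetti, a combat-command-badge holder before not a combat-command-badge holder: Romero and Takahashi (a combat-command-badge holder) before Mbeki and Marchetti (not a combat-command-badge holder).
Romero and Takahashi both have lineal number 256, so the next rule applies.
Romero and Takahashi both have date of rank Nov 16, 2007, so the next rule applies.
Among Romero and Takahashi, by date of commissioning (later first): Romero (Oct 3, 2018) before Takahashi (Jun 6, 2018).
Among Mbeki and Marchetti, by lineal number (higher first): Mbeki (865) before Marchetti (162).
Order: Espinoza, Achebe, Vance, Obi, Novak, Romero, Takahashi, Mbeki, Marchetti.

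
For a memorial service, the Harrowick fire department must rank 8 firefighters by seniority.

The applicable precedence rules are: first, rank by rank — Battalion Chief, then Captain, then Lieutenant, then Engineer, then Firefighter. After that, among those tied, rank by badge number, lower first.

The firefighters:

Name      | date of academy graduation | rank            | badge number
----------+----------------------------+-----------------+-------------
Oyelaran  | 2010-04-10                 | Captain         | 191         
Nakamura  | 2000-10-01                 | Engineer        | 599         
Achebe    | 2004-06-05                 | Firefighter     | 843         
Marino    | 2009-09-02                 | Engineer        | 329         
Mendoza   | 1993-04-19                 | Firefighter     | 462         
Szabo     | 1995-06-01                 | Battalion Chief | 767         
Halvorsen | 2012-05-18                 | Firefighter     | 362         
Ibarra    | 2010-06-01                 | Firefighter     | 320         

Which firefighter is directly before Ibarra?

By rank: Szabo (Battalion Chief); then Oyelaran (Captain); then Marino and Nakamura (Engineer); then Ibarra, Halvorsen, Mendoza and Achebe (Firefighter).
Among Marino and Nakamura, by badge number (lower first): Marino (329) before Nakamura (599).
Among Ibarra, Halvorsen, Mendoza and Achebe, by badge number (lower first): Ibarra (320) before Halvorsen (362) before Mendoza (462) before Achebe (843).
Order: Szabo, Oyelaran, Marino, Nakamura, Ibarra, Halvorsen, Mendoza, Achebe.

Nakamura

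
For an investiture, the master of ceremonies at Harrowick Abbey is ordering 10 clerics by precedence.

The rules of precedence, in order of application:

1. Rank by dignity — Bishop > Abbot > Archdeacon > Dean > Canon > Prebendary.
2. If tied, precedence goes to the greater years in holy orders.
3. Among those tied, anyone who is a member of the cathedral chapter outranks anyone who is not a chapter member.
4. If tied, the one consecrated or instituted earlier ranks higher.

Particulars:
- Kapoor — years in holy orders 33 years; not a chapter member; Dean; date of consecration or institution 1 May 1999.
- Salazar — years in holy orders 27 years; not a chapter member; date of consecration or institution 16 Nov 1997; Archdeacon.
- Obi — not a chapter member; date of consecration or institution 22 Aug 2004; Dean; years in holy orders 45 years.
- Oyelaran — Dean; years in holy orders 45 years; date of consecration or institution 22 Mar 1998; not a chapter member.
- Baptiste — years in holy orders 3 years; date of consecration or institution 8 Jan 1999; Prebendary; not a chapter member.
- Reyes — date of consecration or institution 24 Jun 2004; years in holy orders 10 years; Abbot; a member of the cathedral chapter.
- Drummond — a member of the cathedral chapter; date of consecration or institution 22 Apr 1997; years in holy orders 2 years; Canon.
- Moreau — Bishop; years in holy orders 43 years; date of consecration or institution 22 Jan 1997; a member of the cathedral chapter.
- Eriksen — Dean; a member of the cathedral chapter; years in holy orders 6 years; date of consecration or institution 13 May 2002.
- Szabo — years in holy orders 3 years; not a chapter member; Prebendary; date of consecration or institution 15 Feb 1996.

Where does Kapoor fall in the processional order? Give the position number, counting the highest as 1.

6

By dignity: Moreau (Bishop); then Reyes (Abbot); then Salazar (Archdeacon); then Oyelaran, Obi, Kapoor and Eriksen (Dean); then Drummond (Canon); then Szabo and Baptiste (Prebendary).
Among Oyelaran, Obi, Kapoor and Eriksen, by years in holy orders (higher first): Oyelaran and Obi (45 years) before Kapoor (33 years) before Eriksen (6 years).
Oyelaran and Obi are each not a chapter member, so the next rule applies.
Among Oyelaran and Obi, by date of consecration or institution (earlier first): Oyelaran (22 Mar 1998) before Obi (22 Aug 2004).
Szabo and Baptiste both have years in holy orders 3 years, so the next rule applies.
Szabo and Baptiste are each not a chapter member, so the next rule applies.
Among Szabo and Baptiste, by date of consecration or institution (earlier first): Szabo (15 Feb 1996) before Baptiste (8 Jan 1999).
Order: Moreau, Reyes, Salazar, Oyelaran, Obi, Kapoor, Eriksen, Drummond, Szabo, Baptiste. So position 6.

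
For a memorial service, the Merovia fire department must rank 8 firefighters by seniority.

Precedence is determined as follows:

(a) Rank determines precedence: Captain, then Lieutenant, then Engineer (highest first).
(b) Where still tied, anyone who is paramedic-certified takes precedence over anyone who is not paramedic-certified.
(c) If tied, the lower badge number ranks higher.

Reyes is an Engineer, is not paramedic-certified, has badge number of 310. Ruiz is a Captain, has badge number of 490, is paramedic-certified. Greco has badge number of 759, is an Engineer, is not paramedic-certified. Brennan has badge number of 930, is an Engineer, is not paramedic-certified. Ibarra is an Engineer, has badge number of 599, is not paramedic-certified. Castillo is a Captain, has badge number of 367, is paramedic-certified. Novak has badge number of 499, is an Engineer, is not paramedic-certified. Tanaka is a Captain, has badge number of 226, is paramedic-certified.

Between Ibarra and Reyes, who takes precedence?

Reyes

By rank: Tanaka, Castillo and Ruiz (Captain); then Reyes, Novak, Ibarra, Greco and Brennan (Engineer).
Tanaka, Castillo and Ruiz are each paramedic-certified, so the next rule applies.
Among Tanaka, Castillo and Ruiz, by badge number (lower first): Tanaka (226) before Castillo (367) before Ruiz (490).
Reyes, Novak, Ibarra, Greco and Brennan are each not paramedic-certified, so the next rule applies.
Among Reyes, Novak, Ibarra, Greco and Brennan, by badge number (lower first): Reyes (310) before Novak (499) before Ibarra (599) before Greco (759) before Brennan (930).
So Reyes takes precedence.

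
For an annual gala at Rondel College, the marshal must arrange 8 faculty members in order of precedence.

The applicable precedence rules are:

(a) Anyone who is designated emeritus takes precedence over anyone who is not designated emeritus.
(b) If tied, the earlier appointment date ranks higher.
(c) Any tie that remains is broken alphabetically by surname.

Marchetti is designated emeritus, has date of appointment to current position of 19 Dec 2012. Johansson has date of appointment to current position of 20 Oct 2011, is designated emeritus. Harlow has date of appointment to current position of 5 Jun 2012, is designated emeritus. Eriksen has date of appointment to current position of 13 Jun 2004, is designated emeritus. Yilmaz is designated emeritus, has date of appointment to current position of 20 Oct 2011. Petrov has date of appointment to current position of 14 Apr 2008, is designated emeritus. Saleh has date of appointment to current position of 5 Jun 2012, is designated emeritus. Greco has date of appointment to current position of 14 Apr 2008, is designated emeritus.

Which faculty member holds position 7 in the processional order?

Saleh

By the first rule: Eriksen, Greco, Petrov, Johansson, Yilmaz, Harlow, Saleh and Marchetti (each designated emeritus).
Among Eriksen, Greco, Petrov, Johansson, Yilmaz, Harlow, Saleh and Marchetti, by date of appointment to current position (earlier first): Eriksen (13 Jun 2004) before Greco and Petrov (14 Apr 2008) before Johansson and Yilmaz (20 Oct 2011) before Harlow and Saleh (5 Jun 2012) before Marchetti (19 Dec 2012).
Among Greco and Petrov, alphabetically by surname: Greco before Petrov.
Among Johansson and Yilmaz, alphabetically by surname: Johansson before Yilmaz.
Among Harlow and Saleh, alphabetically by surname: Harlow before Saleh.
Order: Eriksen, Greco, Petrov, Johansson, Yilmaz, Harlow, Saleh, Marchetti.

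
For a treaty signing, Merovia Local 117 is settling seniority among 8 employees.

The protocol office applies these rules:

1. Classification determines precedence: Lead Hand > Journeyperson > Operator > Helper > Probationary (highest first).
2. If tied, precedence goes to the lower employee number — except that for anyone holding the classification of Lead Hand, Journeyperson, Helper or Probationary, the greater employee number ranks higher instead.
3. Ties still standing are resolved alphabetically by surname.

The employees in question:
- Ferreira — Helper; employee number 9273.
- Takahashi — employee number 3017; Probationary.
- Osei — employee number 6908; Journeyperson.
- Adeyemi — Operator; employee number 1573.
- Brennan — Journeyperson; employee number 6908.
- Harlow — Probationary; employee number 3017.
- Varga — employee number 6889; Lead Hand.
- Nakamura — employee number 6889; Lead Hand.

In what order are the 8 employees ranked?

Nakamura, Varga, Brennan, Osei, Adeyemi, Ferreira, Harlow, Takahashi

By classification: Nakamura and Varga (Lead Hand); then Brennan and Osei (Journeyperson); then Adeyemi (Operator); then Ferreira (Helper); then Harlow and Takahashi (Probationary).
Nakamura and Varga both have employee number 6889, so the next rule applies.
Among Nakamura and Varga, alphabetically by surname: Nakamura before Varga.
Brennan and Osei both have employee number 6908, so the next rule applies.
Among Brennan and Osei, alphabetically by surname: Brennan before Osei.
Harlow and Takahashi both have employee number 3017, so the next rule applies.
Among Harlow and Takahashi, alphabetically by surname: Harlow before Takahashi.
Full order: Nakamura, Varga, Brennan, Osei, Adeyemi, Ferreira, Harlow, Takahashi.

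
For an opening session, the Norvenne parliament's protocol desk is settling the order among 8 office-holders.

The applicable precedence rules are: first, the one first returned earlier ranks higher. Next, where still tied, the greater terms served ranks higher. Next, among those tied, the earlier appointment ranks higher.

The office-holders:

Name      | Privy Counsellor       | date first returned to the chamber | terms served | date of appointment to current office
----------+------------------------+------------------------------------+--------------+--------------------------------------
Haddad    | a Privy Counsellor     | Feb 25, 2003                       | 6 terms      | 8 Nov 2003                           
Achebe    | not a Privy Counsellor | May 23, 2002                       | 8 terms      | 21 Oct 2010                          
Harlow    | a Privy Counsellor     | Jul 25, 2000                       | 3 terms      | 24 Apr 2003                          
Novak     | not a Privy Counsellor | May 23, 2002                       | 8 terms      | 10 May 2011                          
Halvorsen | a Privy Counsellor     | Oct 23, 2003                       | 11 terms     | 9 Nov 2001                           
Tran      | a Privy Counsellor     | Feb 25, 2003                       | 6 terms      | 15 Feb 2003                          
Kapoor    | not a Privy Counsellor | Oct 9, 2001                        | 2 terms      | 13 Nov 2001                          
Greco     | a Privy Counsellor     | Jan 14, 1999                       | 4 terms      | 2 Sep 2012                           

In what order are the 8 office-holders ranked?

Greco, Harlow, Kapoor, Achebe, Novak, Tran, Haddad, Halvorsen

By date first returned to the chamber (earlier first): Greco (Jan 14, 1999); then Harlow (Jul 25, 2000); then Kapoor (Oct 9, 2001); then Achebe and Novak (both May 23, 2002); then Tran and Haddad (both Feb 25, 2003); then Halvorsen (Oct 23, 2003).
Achebe and Novak both have terms served 8 terms, so the next rule applies.
Among Achebe and Novak, by date of appointment to current office (earlier first): Achebe (21 Oct 2010) before Novak (10 May 2011).
Tran and Haddad both have terms served 6 terms, so the next rule applies.
Among Tran and Haddad, by date of appointment to current office (earlier first): Tran (15 Feb 2003) before Haddad (8 Nov 2003).
Full order: Greco, Harlow, Kapoor, Achebe, Novak, Tran, Haddad, Halvorsen.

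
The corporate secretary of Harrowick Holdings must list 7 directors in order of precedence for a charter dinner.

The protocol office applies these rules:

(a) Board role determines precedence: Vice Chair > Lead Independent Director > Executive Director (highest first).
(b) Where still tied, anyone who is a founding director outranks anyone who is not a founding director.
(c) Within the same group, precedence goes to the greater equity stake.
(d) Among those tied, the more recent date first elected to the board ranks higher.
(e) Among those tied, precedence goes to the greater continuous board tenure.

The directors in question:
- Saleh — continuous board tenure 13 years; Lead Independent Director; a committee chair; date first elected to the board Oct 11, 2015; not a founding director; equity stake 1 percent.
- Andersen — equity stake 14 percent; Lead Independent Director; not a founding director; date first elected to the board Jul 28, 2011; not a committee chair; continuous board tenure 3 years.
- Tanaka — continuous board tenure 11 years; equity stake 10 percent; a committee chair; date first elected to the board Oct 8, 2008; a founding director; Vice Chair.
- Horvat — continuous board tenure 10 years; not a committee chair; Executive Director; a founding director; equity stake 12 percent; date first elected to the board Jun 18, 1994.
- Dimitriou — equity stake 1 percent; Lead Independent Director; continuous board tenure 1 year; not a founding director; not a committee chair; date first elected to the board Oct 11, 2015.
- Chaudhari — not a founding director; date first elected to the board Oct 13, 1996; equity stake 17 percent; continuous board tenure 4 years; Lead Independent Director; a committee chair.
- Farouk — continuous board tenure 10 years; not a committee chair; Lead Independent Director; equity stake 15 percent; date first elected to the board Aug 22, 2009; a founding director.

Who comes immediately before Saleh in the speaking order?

By board role: Tanaka (Vice Chair); then Farouk, Chaudhari, Andersen, Saleh and Dimitriou (Lead Independent Director); then Horvat (Executive Director).
Among Farouk, Chaudhari, Andersen, Saleh and Dimitriou, a founding director before not a founding director: Farouk (a founding director) before Chaudhari, Andersen, Saleh and Dimitriou (not a founding director).
Among Chaudhari, Andersen, Saleh and Dimitriou, by equity stake (higher first): Chaudhari (17 percent) before Andersen (14 percent) before Saleh and Dimitriou (1 percent).
Saleh and Dimitriou both have date first elected to the board Oct 11, 2015, so the next rule applies.
Among Saleh and Dimitriou, by continuous board tenure (higher first): Saleh (13 years) before Dimitriou (1 year).
Order: Tanaka, Farouk, Chaudhari, Andersen, Saleh, Dimitriou, Horvat.

Andersen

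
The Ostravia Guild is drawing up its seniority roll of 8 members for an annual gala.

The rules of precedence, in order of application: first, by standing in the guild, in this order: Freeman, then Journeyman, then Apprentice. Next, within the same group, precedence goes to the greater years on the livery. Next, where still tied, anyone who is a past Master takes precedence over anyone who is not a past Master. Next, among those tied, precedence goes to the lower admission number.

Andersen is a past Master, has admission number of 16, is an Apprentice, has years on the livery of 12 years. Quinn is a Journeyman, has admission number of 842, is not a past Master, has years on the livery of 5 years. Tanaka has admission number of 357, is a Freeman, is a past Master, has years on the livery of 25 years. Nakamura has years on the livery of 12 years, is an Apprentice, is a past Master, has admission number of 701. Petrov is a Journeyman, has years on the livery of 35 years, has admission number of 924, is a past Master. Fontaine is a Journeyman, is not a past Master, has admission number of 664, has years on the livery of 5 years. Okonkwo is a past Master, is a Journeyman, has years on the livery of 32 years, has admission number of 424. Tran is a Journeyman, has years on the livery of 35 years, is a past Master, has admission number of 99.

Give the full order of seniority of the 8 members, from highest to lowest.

By standing in the guild: Tanaka (Freeman); then Tran, Petrov, Okonkwo, Fontaine and Quinn (Journeyman); then Andersen and Nakamura (Apprentice).
Among Tran, Petrov, Okonkwo, Fontaine and Quinn, by years on the livery (higher first): Tran and Petrov (35 years) before Okonkwo (32 years) before Fontaine and Quinn (5 years).
Tran and Petrov are each a past Master, so the next rule applies.
Among Tran and Petrov, by admission number (lower first): Tran (99) before Petrov (924).
Fontaine and Quinn are each not a past Master, so the next rule applies.
Among Fontaine and Quinn, by admission number (lower first): Fontaine (664) before Quinn (842).
Andersen and Nakamura both have years on the livery 12 years, so the next rule applies.
Andersen and Nakamura are each a past Master, so the next rule applies.
Among Andersen and Nakamura, by admission number (lower first): Andersen (16) before Nakamura (701).
Full order: Tanaka, Tran, Petrov, Okonkwo, Fontaine, Quinn, Andersen, Nakamura.

Tanaka, Tran, Petrov, Okonkwo, Fontaine, Quinn, Andersen, Nakamura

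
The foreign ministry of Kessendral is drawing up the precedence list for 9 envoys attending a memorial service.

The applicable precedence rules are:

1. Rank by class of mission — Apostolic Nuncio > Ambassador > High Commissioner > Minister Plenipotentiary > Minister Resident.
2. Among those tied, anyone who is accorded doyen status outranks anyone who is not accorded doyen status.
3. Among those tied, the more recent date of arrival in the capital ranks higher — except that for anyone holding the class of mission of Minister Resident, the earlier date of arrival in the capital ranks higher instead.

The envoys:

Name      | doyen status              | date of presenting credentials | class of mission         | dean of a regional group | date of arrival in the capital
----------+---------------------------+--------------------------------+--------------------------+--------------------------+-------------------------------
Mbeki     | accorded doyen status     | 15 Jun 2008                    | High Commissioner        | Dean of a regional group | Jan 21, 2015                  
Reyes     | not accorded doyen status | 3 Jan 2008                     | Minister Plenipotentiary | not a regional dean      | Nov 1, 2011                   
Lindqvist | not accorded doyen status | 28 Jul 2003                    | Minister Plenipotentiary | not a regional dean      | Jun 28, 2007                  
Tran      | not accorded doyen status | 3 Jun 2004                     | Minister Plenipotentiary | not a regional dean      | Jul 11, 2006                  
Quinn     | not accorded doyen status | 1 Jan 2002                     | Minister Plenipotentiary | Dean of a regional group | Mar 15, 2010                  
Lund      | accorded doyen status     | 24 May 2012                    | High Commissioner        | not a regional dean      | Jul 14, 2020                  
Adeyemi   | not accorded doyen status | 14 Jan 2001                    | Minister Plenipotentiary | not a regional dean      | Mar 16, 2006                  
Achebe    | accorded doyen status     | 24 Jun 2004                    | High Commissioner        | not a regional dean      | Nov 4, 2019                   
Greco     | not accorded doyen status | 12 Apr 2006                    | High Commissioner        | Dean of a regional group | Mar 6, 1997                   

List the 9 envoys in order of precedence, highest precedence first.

Lund, Achebe, Mbeki, Greco, Reyes, Quinn, Lindqvist, Tran, Adeyemi

By class of mission: Lund, Achebe, Mbeki and Greco (High Commissioner); then Reyes, Quinn, Lindqvist, Tran and Adeyemi (Minister Plenipotentiary).
Among Lund, Achebe, Mbeki and Greco, accorded doyen status before not accorded doyen status: Lund, Achebe and Mbeki (accorded doyen status) before Greco (not accorded doyen status).
Among Lund, Achebe and Mbeki, by date of arrival in the capital (later first): Lund (Jul 14, 2020) before Achebe (Nov 4, 2019) before Mbeki (Jan 21, 2015).
Reyes, Quinn, Lindqvist, Tran and Adeyemi are each not accorded doyen status, so the next rule applies.
Among Reyes, Quinn, Lindqvist, Tran and Adeyemi, by date of arrival in the capital (later first): Reyes (Nov 1, 2011) before Quinn (Mar 15, 2010) before Lindqvist (Jun 28, 2007) before Tran (Jul 11, 2006) before Adeyemi (Mar 16, 2006).
Full order: Lund, Achebe, Mbeki, Greco, Reyes, Quinn, Lindqvist, Tran, Adeyemi.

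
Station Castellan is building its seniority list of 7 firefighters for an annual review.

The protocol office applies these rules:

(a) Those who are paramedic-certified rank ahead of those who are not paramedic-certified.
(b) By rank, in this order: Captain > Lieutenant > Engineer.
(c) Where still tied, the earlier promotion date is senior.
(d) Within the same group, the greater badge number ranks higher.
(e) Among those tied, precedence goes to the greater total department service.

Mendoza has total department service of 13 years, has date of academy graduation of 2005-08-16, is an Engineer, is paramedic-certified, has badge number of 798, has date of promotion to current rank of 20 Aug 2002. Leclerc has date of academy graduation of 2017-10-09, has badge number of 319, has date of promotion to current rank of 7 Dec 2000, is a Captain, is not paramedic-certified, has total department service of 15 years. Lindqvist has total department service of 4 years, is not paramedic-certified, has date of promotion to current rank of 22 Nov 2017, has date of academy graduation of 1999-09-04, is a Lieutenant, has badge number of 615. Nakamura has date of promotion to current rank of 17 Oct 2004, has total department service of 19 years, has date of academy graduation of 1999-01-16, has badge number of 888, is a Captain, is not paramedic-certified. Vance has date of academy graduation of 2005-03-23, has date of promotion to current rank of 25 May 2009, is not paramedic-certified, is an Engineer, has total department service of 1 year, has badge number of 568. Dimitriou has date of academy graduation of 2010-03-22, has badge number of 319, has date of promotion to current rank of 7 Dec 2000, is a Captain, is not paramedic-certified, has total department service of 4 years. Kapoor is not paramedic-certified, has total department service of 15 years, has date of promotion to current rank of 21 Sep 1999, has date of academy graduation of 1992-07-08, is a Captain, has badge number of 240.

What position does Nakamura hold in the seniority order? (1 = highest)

5

By the first rule: Mendoza (paramedic-certified); then Kapoor, Leclerc, Dimitriou, Nakamura, Lindqvist and Vance (each not paramedic-certified).
Among Kapoor, Leclerc, Dimitriou, Nakamura, Lindqvist and Vance, by rank: Kapoor, Leclerc, Dimitriou and Nakamura (Captain) before Lindqvist (Lieutenant) before Vance (Engineer).
Among Kapoor, Leclerc, Dimitriou and Nakamura, by date of promotion to current rank (earlier first): Kapoor (21 Sep 1999) before Leclerc and Dimitriou (7 Dec 2000) before Nakamura (17 Oct 2004).
Leclerc and Dimitriou both have badge number 319, so the next rule applies.
Among Leclerc and Dimitriou, by total department service (higher first): Leclerc (15 years) before Dimitriou (4 years).
Order: Mendoza, Kapoor, Leclerc, Dimitriou, Nakamura, Lindqvist, Vance. So position 5.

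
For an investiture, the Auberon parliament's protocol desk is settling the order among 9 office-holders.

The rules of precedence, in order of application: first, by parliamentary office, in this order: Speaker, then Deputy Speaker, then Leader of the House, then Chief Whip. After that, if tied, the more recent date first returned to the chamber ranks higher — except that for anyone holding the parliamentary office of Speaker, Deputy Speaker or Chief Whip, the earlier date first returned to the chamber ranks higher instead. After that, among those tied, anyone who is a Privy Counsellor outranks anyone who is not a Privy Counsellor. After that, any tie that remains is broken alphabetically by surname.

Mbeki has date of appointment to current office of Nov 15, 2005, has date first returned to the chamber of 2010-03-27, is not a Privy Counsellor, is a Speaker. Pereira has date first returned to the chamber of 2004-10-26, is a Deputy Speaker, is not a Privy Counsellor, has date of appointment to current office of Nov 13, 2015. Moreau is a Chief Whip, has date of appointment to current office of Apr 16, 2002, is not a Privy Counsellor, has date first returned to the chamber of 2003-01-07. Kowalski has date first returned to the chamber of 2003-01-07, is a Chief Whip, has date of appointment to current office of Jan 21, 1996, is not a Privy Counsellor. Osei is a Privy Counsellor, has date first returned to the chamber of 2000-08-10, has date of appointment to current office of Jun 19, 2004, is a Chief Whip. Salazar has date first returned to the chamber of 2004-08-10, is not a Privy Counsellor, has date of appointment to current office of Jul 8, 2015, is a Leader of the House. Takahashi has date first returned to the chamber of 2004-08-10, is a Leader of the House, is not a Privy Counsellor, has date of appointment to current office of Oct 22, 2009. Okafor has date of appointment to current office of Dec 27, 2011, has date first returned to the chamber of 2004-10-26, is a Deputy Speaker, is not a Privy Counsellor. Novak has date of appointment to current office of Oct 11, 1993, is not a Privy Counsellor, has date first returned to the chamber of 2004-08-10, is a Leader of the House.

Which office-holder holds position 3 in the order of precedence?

Pereira

By parliamentary office: Mbeki (Speaker); then Okafor and Pereira (Deputy Speaker); then Novak, Salazar and Takahashi (Leader of the House); then Osei, Kowalski and Moreau (Chief Whip).
Okafor and Pereira both have date first returned to the chamber 2004-10-26, so the next rule applies.
Okafor and Pereira are each not a Privy Counsellor, so the next rule applies.
Among Okafor and Pereira, alphabetically by surname: Okafor before Pereira.
Novak, Salazar and Takahashi all have date first returned to the chamber 2004-08-10, so the next rule applies.
Novak, Salazar and Takahashi are each not a Privy Counsellor, so the next rule applies.
Among Novak, Salazar and Takahashi, alphabetically by surname: Novak before Salazar before Takahashi.
Among Osei, Kowalski and Moreau, by date first returned to the chamber (earlier first) (reversed rule for this group): Osei (2000-08-10) before Kowalski and Moreau (2003-01-07).
Kowalski and Moreau are each not a Privy Counsellor, so the next rule applies.
Among Kowalski and Moreau, alphabetically by surname: Kowalski before Moreau.
Order: Mbeki, Okafor, Pereira, Novak, Salazar, Takahashi, Osei, Kowalski, Moreau.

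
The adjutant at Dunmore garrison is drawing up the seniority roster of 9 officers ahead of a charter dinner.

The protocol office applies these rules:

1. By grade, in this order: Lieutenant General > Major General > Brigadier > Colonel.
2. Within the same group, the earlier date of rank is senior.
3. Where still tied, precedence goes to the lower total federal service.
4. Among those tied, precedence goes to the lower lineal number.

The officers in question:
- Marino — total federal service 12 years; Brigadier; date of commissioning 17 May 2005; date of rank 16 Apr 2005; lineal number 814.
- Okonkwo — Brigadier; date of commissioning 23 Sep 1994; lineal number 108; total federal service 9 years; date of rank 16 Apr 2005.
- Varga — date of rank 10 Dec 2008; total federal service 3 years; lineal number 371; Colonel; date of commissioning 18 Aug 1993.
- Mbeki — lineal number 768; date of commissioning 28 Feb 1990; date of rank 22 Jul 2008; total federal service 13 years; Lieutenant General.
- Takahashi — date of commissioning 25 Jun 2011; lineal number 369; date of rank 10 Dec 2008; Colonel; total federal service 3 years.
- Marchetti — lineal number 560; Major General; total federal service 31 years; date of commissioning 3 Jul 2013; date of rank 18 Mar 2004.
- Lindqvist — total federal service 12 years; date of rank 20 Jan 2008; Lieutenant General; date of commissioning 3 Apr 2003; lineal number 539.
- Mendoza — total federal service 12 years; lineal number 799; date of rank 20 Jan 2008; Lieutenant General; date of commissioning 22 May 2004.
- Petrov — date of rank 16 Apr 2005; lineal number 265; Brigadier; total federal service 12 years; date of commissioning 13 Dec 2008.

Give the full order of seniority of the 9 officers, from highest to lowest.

By grade: Lindqvist, Mendoza and Mbeki (Lieutenant General); then Marchetti (Major General); then Okonkwo, Petrov and Marino (Brigadier); then Takahashi and Varga (Colonel).
Among Lindqvist, Mendoza and Mbeki, by date of rank (earlier first): Lindqvist and Mendoza (20 Jan 2008) before Mbeki (22 Jul 2008).
Lindqvist and Mendoza both have total federal service 12 years, so the next rule applies.
Among Lindqvist and Mendoza, by lineal number (lower first): Lindqvist (539) before Mendoza (799).
Okonkwo, Petrov and Marino all have date of rank 16 Apr 2005, so the next rule applies.
Among Okonkwo, Petrov and Marino, by total federal service (lower first): Okonkwo (9 years) before Petrov and Marino (12 years).
Among Petrov and Marino, by lineal number (lower first): Petrov (265) before Marino (814).
Takahashi and Varga both have date of rank 10 Dec 2008, so the next rule applies.
Takahashi and Varga both have total federal service 3 years, so the next rule applies.
Among Takahashi and Varga, by lineal number (lower first): Takahashi (369) before Varga (371).
Full order: Lindqvist, Mendoza, Mbeki, Marchetti, Okonkwo, Petrov, Marino, Takahashi, Varga.

Lindqvist, Mendoza, Mbeki, Marchetti, Okonkwo, Petrov, Marino, Takahashi, Varga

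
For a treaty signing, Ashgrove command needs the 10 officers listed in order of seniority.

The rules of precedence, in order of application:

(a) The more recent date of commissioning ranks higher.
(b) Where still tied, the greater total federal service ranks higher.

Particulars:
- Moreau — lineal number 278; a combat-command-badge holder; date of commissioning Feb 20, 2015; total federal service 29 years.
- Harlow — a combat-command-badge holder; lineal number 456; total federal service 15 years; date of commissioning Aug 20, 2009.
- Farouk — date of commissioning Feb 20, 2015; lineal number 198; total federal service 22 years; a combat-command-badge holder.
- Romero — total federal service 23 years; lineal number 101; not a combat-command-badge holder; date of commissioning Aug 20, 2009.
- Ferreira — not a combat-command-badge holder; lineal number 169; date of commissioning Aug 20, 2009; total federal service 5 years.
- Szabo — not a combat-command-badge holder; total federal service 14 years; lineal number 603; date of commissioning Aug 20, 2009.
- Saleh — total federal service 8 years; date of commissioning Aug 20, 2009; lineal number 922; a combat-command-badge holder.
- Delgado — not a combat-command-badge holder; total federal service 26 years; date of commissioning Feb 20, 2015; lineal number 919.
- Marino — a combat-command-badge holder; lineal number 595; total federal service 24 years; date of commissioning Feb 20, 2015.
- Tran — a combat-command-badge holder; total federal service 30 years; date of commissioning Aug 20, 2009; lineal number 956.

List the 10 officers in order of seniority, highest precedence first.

By date of commissioning (later first): Moreau, Delgado, Marino and Farouk (each Feb 20, 2015); then Tran, Romero, Harlow, Szabo, Saleh and Ferreira (each Aug 20, 2009).
Among Moreau, Delgado, Marino and Farouk, by total federal service (higher first): Moreau (29 years) before Delgado (26 years) before Marino (24 years) before Farouk (22 years).
Among Tran, Romero, Harlow, Szabo, Saleh and Ferreira, by total federal service (higher first): Tran (30 years) before Romero (23 years) before Harlow (15 years) before Szabo (14 years) before Saleh (8 years) before Ferreira (5 years).
Full order: Moreau, Delgado, Marino, Farouk, Tran, Romero, Harlow, Szabo, Saleh, Ferreira.

Moreau, Delgado, Marino, Farouk, Tran, Romero, Harlow, Szabo, Saleh, Ferreira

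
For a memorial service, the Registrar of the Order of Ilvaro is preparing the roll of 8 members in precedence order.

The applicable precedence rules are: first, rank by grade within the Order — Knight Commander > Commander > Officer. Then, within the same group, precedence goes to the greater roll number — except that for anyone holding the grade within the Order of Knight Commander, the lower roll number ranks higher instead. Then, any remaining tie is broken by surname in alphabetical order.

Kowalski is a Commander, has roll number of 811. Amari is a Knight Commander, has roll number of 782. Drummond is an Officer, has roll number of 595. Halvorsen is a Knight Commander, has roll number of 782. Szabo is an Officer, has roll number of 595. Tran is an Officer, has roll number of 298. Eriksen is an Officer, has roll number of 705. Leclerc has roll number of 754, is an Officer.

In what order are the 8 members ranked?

By grade within the Order: Amari and Halvorsen (Knight Commander); then Kowalski (Commander); then Leclerc, Eriksen, Drummond, Szabo and Tran (Officer).
Amari and Halvorsen both have roll number 782, so the next rule applies.
Among Amari and Halvorsen, alphabetically by surname: Amari before Halvorsen.
Among Leclerc, Eriksen, Drummond, Szabo and Tran, by roll number (higher first): Leclerc (754) before Eriksen (705) before Drummond and Szabo (595) before Tran (298).
Among Drummond and Szabo, alphabetically by surname: Drummond before Szabo.
Full order: Amari, Halvorsen, Kowalski, Leclerc, Eriksen, Drummond, Szabo, Tran.

Amari, Halvorsen, Kowalski, Leclerc, Eriksen, Drummond, Szabo, Tran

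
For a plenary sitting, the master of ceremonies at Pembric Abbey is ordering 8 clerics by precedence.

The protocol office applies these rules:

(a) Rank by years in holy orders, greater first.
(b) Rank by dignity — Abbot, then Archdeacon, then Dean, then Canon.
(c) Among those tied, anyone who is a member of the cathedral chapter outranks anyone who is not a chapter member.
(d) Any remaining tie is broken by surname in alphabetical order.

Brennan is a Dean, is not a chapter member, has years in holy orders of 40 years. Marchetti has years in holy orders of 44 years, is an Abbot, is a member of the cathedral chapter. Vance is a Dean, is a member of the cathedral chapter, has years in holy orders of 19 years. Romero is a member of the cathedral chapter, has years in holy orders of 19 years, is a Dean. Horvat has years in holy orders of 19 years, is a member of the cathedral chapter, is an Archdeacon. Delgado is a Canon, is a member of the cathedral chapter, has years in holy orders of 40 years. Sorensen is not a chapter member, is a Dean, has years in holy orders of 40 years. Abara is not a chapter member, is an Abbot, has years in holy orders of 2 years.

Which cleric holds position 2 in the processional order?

By years in holy orders (higher first): Marchetti (44 years); then Brennan, Sorensen and Delgado (each 40 years); then Horvat, Romero and Vance (each 19 years); then Abara (2 years).
Among Brennan, Sorensen and Delgado, by dignity: Brennan and Sorensen (Dean) before Delgado (Canon).
Brennan and Sorensen are each not a chapter member, so the next rule applies.
Among Brennan and Sorensen, alphabetically by surname: Brennan before Sorensen.
Among Horvat, Romero and Vance, by dignity: Horvat (Archdeacon) before Romero and Vance (Dean).
Romero and Vance are each a member of the cathedral chapter, so the next rule applies.
Among Romero and Vance, alphabetically by surname: Romero before Vance.
Order: Marchetti, Brennan, Sorensen, Delgado, Horvat, Romero, Vance, Abara.

Brennan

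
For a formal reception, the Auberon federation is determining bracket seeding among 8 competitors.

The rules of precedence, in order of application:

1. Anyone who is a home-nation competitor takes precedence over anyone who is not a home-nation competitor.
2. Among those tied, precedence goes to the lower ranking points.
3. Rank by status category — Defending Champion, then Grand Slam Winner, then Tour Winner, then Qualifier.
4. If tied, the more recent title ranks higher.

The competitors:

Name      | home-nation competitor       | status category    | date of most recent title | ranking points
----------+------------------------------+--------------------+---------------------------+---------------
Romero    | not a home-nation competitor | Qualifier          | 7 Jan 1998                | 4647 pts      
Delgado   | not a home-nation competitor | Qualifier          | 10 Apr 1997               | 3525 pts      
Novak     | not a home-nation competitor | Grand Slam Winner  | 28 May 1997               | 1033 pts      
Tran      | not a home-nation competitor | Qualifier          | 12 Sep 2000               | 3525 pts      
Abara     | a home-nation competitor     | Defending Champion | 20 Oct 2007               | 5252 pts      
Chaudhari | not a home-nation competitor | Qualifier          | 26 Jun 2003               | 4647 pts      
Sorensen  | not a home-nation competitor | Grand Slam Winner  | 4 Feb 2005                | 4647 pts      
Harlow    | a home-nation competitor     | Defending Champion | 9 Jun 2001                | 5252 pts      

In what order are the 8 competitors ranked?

By the first rule: Abara and Harlow (both a home-nation competitor); then Novak, Tran, Delgado, Sorensen, Chaudhari and Romero (each not a home-nation competitor).
Abara and Harlow both have ranking points 5252 pts, so the next rule applies.
Abara and Harlow are each Defending Champion, so the next rule applies.
Among Abara and Harlow, by date of most recent title (later first): Abara (20 Oct 2007) before Harlow (9 Jun 2001).
Among Novak, Tran, Delgado, Sorensen, Chaudhari and Romero, by ranking points (lower first): Novak (1033 pts) before Tran and Delgado (3525 pts) before Sorensen, Chaudhari and Romero (4647 pts).
Tran and Delgado are each Qualifier, so the next rule applies.
Among Tran and Delgado, by date of most recent title (later first): Tran (12 Sep 2000) before Delgado (10 Apr 1997).
Among Sorensen, Chaudhari and Romero, by status category: Sorensen (Grand Slam Winner) before Chaudhari and Romero (Qualifier).
Among Chaudhari and Romero, by date of most recent title (later first): Chaudhari (26 Jun 2003) before Romero (7 Jan 1998).
Full order: Abara, Harlow, Novak, Tran, Delgado, Sorensen, Chaudhari, Romero.

Abara, Harlow, Novak, Tran, Delgado, Sorensen, Chaudhari, Romero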